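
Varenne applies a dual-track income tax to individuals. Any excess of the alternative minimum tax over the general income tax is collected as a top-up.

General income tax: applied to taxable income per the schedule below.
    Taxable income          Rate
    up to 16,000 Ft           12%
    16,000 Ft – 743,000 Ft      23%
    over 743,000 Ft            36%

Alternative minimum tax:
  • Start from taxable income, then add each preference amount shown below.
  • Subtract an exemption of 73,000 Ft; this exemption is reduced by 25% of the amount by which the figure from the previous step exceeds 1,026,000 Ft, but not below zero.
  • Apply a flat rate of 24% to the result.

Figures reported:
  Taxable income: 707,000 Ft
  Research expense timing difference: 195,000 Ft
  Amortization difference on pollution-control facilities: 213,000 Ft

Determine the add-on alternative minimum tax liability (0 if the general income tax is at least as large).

General income tax:
  16,000 Ft × 12% = 1,920 Ft
  691,000 Ft × 23% = 158,930 Ft
  → 160,850 Ft

Alternative minimum tax:
  Adjusted income: 707,000 Ft + 195,000 Ft + 213,000 Ft = 1,115,000 Ft
  Exemption: 73,000 Ft − 25% × (1,115,000 Ft − 1,026,000 Ft) = 73,000 Ft − 22,250 Ft = 50,750 Ft
  Base: 1,115,000 Ft − 50,750 Ft = 1,064,250 Ft
  1,064,250 Ft × 24% = 255,420 Ft

Excess of alternative minimum tax over general income tax: 255,420 Ft − 160,850 Ft = 94,570 Ft.

94,570 Ft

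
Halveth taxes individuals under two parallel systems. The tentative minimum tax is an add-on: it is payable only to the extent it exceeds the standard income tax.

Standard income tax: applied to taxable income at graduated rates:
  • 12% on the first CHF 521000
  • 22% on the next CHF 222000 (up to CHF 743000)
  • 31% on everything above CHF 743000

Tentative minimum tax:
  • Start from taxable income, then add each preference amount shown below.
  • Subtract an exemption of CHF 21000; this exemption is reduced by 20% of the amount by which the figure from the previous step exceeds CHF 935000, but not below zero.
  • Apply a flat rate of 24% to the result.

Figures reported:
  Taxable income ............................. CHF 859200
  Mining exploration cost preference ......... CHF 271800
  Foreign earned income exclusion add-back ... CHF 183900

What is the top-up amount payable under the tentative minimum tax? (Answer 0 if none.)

CHF 168194

Tentative minimum tax:
  Adjusted income: CHF 859200 + CHF 271800 + CHF 183900 = CHF 1314900
  Exemption: 20% × (CHF 1314900 − CHF 935000) = CHF 75980 ≥ CHF 21000, so the exemption is fully phased out
  Base: CHF 1314900 − CHF 0 = CHF 1314900
  CHF 1314900 × 24% = CHF 315576

Standard income tax:
  CHF 521000 × 12% = CHF 62520
  CHF 222000 × 22% = CHF 48840
  CHF 116200 × 31% = CHF 36022
  → CHF 147382

Excess of tentative minimum tax over standard income tax: CHF 315576 − CHF 147382 = CHF 168194.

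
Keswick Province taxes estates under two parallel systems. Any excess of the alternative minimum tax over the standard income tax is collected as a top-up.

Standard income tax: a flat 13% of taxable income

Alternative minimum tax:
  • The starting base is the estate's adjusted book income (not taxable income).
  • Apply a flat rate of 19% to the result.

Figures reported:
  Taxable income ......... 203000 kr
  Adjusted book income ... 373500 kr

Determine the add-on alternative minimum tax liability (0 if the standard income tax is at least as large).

Alternative minimum tax:
  Base (adjusted book income): 373500 kr
  373500 kr × 19% = 70965 kr

Standard income tax:
  203000 kr × 13% = 26390 kr

Excess of alternative minimum tax over standard income tax: 70965 kr − 26390 kr = 44575 kr.

44575 kr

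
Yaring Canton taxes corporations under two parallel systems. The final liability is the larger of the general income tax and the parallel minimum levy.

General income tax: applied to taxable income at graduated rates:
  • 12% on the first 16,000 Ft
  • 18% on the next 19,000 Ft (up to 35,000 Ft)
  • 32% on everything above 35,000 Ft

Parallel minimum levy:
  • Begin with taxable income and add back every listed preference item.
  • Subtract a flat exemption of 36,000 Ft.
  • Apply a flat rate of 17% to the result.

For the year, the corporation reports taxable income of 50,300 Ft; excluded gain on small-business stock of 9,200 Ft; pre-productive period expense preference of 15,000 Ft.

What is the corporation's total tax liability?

Parallel minimum levy:
  Adjusted income: 50,300 Ft + 9,200 Ft + 15,000 Ft = 74,500 Ft
  Less exemption 36,000 Ft → base 38,500 Ft
  38,500 Ft × 17% = 6,545 Ft

General income tax:
  16,000 Ft × 12% = 1,920 Ft
  19,000 Ft × 18% = 3,420 Ft
  15,300 Ft × 32% = 4,896 Ft
  → 10,236 Ft

10,236 Ft > 6,545 Ft, so the general income tax governs.

10,236 Ft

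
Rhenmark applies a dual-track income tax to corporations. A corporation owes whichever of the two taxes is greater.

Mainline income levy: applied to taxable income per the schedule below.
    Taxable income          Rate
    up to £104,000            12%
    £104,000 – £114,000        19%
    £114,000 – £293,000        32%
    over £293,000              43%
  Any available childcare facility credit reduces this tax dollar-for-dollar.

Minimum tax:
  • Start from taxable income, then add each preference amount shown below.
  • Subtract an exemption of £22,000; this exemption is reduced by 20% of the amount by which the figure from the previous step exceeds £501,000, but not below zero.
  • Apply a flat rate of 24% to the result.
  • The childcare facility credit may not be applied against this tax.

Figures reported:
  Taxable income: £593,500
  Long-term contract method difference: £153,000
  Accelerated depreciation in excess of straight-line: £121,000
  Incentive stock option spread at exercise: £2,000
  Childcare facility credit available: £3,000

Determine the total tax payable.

£208,680

Minimum tax:
  Adjusted income: £593,500 + £153,000 + £121,000 + £2,000 = £869,500
  Exemption: 20% × (£869,500 − £501,000) = £73,700 ≥ £22,000, so the exemption is fully phased out
  Base: £869,500 − £0 = £869,500
  £869,500 × 24% = £208,680

Mainline income levy:
  £104,000 × 12% = £12,480
  £10,000 × 19% = £1,900
  £179,000 × 32% = £57,280
  £300,500 × 43% = £129,215
  → £200,875
  Less childcare facility credit £3,000 → £197,875

£208,680 > £197,875, so the minimum tax is the binding amount.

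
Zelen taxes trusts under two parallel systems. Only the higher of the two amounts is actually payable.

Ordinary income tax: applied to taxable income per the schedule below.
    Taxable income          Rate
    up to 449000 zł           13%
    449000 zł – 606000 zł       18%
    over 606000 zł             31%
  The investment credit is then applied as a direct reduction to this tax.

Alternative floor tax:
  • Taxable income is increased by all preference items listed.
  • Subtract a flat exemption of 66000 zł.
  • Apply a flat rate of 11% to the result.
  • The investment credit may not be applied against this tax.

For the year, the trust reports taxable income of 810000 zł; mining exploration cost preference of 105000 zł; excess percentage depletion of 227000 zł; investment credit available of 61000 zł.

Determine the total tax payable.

118360 zł

Alternative floor tax:
  Adjusted income: 810000 zł + 105000 zł + 227000 zł = 1142000 zł
  Less exemption 66000 zł → base 1076000 zł
  1076000 zł × 11% = 118360 zł

Ordinary income tax:
  449000 zł × 13% = 58370 zł
  157000 zł × 18% = 28260 zł
  204000 zł × 31% = 63240 zł
  → 149870 zł
  Less investment credit 61000 zł → 88870 zł

118360 zł > 88870 zł, so the alternative floor tax is the binding amount.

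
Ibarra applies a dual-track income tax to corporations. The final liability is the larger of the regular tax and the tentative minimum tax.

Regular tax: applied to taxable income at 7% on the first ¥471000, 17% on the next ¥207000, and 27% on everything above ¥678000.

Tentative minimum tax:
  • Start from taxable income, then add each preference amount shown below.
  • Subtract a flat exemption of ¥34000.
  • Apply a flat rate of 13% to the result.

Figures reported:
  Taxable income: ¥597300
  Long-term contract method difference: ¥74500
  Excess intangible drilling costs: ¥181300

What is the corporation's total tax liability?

¥106483

Regular tax:
  ¥471000 × 7% = ¥32970
  ¥126300 × 17% = ¥21471
  → ¥54441

Tentative minimum tax:
  Adjusted income: ¥597300 + ¥74500 + ¥181300 = ¥853100
  Less exemption ¥34000 → base ¥819100
  ¥819100 × 13% = ¥106483

¥106483 > ¥54441, so the tentative minimum tax is the binding amount.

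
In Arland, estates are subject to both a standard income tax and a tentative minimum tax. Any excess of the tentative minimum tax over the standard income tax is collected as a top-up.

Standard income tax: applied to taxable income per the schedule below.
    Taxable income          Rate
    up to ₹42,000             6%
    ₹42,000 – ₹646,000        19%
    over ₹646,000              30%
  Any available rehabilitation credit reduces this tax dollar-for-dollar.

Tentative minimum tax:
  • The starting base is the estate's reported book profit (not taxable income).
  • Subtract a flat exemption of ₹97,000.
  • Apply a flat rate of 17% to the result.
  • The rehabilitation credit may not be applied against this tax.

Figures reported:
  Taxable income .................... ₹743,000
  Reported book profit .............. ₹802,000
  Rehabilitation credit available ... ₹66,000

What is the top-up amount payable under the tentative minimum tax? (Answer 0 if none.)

₹39,470

Tentative minimum tax:
  Base (reported book profit): ₹802,000
  Less exemption ₹97,000 → base ₹705,000
  ₹705,000 × 17% = ₹119,850

Standard income tax:
  ₹42,000 × 6% = ₹2,520
  ₹604,000 × 19% = ₹114,760
  ₹97,000 × 30% = ₹29,100
  → ₹146,380
  Less rehabilitation credit ₹66,000 → ₹80,380

Excess of tentative minimum tax over standard income tax: ₹119,850 − ₹80,380 = ₹39,470.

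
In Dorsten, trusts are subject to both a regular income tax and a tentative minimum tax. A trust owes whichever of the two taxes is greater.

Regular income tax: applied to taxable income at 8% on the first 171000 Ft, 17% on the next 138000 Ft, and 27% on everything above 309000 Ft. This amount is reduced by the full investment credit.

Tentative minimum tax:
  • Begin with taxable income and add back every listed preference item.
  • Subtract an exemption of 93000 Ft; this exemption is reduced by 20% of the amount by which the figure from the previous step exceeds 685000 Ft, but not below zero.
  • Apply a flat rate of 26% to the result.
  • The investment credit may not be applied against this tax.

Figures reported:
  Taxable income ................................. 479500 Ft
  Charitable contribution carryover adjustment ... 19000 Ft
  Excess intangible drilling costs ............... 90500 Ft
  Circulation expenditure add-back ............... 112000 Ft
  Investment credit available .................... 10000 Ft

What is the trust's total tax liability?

Regular income tax:
  171000 Ft × 8% = 13680 Ft
  138000 Ft × 17% = 23460 Ft
  170500 Ft × 27% = 46035 Ft
  → 83175 Ft
  Less investment credit 10000 Ft → 73175 Ft

Tentative minimum tax:
  Adjusted income: 479500 Ft + 19000 Ft + 90500 Ft + 112000 Ft = 701000 Ft
  Exemption: 93000 Ft − 20% × (701000 Ft − 685000 Ft) = 93000 Ft − 3200 Ft = 89800 Ft
  Base: 701000 Ft − 89800 Ft = 611200 Ft
  611200 Ft × 26% = 158912 Ft

158912 Ft > 73175 Ft, so the tentative minimum tax is the binding amount.

158912 Ft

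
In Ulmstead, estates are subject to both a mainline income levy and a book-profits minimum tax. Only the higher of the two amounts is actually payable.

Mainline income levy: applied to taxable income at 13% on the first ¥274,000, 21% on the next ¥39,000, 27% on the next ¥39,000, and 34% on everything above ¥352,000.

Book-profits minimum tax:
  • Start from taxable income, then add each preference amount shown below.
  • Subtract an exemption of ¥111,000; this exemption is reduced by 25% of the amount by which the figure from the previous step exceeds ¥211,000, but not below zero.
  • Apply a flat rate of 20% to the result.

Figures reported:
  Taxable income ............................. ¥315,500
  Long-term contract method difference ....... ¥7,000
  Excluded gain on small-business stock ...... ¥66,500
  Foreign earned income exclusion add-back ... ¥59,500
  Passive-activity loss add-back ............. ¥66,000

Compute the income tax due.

Mainline income levy:
  ¥274,000 × 13% = ¥35,620
  ¥39,000 × 21% = ¥8,190
  ¥2,500 × 27% = ¥675
  → ¥44,485

Book-profits minimum tax:
  Adjusted income: ¥315,500 + ¥7,000 + ¥66,500 + ¥59,500 + ¥66,000 = ¥514,500
  Exemption: ¥111,000 − 25% × (¥514,500 − ¥211,000) = ¥111,000 − ¥75,875 = ¥35,125
  Base: ¥514,500 − ¥35,125 = ¥479,375
  ¥479,375 × 20% = ¥95,875

¥95,875 > ¥44,485, so the book-profits minimum tax is the binding amount.

¥95,875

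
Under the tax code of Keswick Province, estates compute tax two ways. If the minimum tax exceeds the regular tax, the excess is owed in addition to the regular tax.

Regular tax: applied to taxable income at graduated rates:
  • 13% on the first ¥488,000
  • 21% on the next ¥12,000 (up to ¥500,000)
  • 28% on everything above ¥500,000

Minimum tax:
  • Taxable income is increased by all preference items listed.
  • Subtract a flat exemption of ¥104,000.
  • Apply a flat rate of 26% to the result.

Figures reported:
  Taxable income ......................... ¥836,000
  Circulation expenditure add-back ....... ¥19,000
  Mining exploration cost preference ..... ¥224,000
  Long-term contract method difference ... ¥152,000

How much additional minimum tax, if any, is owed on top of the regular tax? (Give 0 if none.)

Regular tax:
  ¥488,000 × 13% = ¥63,440
  ¥12,000 × 21% = ¥2,520
  ¥336,000 × 28% = ¥94,080
  → ¥160,040

Minimum tax:
  Adjusted income: ¥836,000 + ¥19,000 + ¥224,000 + ¥152,000 = ¥1,231,000
  Less exemption ¥104,000 → base ¥1,127,000
  ¥1,127,000 × 26% = ¥293,020

Excess of minimum tax over regular tax: ¥293,020 − ¥160,040 = ¥132,980.

¥132,980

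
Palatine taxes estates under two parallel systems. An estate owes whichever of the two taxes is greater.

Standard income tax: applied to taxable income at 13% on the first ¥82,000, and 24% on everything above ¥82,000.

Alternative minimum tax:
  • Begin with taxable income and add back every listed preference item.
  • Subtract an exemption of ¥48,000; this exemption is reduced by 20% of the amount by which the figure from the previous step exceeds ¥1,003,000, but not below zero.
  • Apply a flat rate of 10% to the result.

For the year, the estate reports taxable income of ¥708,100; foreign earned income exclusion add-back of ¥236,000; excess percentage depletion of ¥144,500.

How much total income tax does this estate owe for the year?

Standard income tax:
  ¥82,000 × 13% = ¥10,660
  ¥626,100 × 24% = ¥150,264
  → ¥160,924

Alternative minimum tax:
  Adjusted income: ¥708,100 + ¥236,000 + ¥144,500 = ¥1,088,600
  Exemption: ¥48,000 − 20% × (¥1,088,600 − ¥1,003,000) = ¥48,000 − ¥17,120 = ¥30,880
  Base: ¥1,088,600 − ¥30,880 = ¥1,057,720
  ¥1,057,720 × 10% = ¥105,772

¥160,924 > ¥105,772, so the standard income tax governs.

¥160,924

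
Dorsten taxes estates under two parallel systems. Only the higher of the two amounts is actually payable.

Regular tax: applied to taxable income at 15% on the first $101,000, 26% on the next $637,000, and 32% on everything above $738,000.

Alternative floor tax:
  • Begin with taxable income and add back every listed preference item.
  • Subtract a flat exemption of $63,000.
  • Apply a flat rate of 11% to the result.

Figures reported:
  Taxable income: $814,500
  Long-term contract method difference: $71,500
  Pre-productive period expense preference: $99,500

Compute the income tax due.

$205,250

Alternative floor tax:
  Adjusted income: $814,500 + $71,500 + $99,500 = $985,500
  Less exemption $63,000 → base $922,500
  $922,500 × 11% = $101,475

Regular tax:
  $101,000 × 15% = $15,150
  $637,000 × 26% = $165,620
  $76,500 × 32% = $24,480
  → $205,250

$205,250 > $101,475, so the regular tax governs.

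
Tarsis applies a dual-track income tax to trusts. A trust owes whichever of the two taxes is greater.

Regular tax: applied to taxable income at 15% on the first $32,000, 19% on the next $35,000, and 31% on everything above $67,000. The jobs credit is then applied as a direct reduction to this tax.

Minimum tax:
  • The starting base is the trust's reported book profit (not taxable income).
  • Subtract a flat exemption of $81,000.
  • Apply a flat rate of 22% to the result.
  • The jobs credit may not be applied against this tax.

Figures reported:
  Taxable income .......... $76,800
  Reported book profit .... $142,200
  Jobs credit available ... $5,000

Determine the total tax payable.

Minimum tax:
  Base (reported book profit): $142,200
  Less exemption $81,000 → base $61,200
  $61,200 × 22% = $13,464

Regular tax:
  $32,000 × 15% = $4,800
  $35,000 × 19% = $6,650
  $9,800 × 31% = $3,038
  → $14,488
  Less jobs credit $5,000 → $9,488

$13,464 > $9,488, so the minimum tax is the binding amount.

$13,464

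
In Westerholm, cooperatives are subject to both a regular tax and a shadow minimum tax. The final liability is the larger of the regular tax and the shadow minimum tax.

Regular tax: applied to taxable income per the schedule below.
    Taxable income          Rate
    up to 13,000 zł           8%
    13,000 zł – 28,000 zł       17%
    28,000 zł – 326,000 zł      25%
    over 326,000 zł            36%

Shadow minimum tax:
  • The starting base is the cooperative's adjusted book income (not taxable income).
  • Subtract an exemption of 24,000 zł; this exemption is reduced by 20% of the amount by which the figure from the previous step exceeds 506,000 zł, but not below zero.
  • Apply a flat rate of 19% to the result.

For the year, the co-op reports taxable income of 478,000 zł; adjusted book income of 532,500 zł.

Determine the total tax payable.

Shadow minimum tax:
  Base (adjusted book income): 532,500 zł
  Exemption: 24,000 zł − 20% × (532,500 zł − 506,000 zł) = 24,000 zł − 5,300 zł = 18,700 zł
  Base: 532,500 zł − 18,700 zł = 513,800 zł
  513,800 zł × 19% = 97,622 zł

Regular tax:
  13,000 zł × 8% = 1,040 zł
  15,000 zł × 17% = 2,550 zł
  298,000 zł × 25% = 74,500 zł
  152,000 zł × 36% = 54,720 zł
  → 132,810 zł

132,810 zł > 97,622 zł, so the regular tax governs.

132,810 zł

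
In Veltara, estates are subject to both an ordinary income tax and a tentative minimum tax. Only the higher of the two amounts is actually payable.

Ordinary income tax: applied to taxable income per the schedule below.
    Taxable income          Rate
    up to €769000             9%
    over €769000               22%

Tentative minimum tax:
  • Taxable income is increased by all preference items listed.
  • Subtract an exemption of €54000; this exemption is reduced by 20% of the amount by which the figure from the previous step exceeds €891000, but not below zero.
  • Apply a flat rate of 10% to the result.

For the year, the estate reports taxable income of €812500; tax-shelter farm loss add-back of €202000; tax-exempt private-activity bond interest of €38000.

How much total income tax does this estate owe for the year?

€103080

Ordinary income tax:
  €769000 × 9% = €69210
  €43500 × 22% = €9570
  → €78780

Tentative minimum tax:
  Adjusted income: €812500 + €202000 + €38000 = €1052500
  Exemption: €54000 − 20% × (€1052500 − €891000) = €54000 − €32300 = €21700
  Base: €1052500 − €21700 = €1030800
  €1030800 × 10% = €103080

€103080 > €78780, so the tentative minimum tax is the binding amount.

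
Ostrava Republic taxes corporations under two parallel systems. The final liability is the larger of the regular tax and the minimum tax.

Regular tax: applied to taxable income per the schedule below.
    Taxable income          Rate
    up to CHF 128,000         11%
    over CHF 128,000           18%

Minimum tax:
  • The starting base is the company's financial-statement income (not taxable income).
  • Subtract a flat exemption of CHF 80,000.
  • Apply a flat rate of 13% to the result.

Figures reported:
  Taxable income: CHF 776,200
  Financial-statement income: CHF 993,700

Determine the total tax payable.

CHF 130,756

Regular tax:
  CHF 128,000 × 11% = CHF 14,080
  CHF 648,200 × 18% = CHF 116,676
  → CHF 130,756

Minimum tax:
  Base (financial-statement income): CHF 993,700
  Less exemption CHF 80,000 → base CHF 913,700
  CHF 913,700 × 13% = CHF 118,781

CHF 130,756 > CHF 118,781, so the regular tax governs.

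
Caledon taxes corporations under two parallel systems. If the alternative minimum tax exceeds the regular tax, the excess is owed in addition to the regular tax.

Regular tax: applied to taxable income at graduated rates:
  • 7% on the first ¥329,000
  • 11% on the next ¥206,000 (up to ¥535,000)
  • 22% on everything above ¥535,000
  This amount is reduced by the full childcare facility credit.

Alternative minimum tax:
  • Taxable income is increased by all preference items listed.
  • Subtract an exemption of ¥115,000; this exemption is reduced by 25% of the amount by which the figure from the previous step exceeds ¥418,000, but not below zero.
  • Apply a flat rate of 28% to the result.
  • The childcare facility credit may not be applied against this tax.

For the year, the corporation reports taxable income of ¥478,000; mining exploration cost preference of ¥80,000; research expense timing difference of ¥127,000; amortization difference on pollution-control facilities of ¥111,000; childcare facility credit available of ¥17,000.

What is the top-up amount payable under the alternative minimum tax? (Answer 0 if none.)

¥194,720

Alternative minimum tax:
  Adjusted income: ¥478,000 + ¥80,000 + ¥127,000 + ¥111,000 = ¥796,000
  Exemption: ¥115,000 − 25% × (¥796,000 − ¥418,000) = ¥115,000 − ¥94,500 = ¥20,500
  Base: ¥796,000 − ¥20,500 = ¥775,500
  ¥775,500 × 28% = ¥217,140

Regular tax:
  ¥329,000 × 7% = ¥23,030
  ¥149,000 × 11% = ¥16,390
  → ¥39,420
  Less childcare facility credit ¥17,000 → ¥22,420

Excess of alternative minimum tax over regular tax: ¥217,140 − ¥22,420 = ¥194,720.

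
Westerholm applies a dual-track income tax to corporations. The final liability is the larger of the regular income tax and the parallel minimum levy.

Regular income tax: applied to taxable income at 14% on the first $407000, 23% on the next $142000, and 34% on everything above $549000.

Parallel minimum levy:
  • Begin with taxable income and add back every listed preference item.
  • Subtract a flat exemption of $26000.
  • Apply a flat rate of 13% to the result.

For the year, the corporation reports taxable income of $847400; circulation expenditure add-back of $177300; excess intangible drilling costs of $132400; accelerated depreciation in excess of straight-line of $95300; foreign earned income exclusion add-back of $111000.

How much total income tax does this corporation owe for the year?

$191096

Parallel minimum levy:
  Adjusted income: $847400 + $177300 + $132400 + $95300 + $111000 = $1363400
  Less exemption $26000 → base $1337400
  $1337400 × 13% = $173862

Regular income tax:
  $407000 × 14% = $56980
  $142000 × 23% = $32660
  $298400 × 34% = $101456
  → $191096

$191096 > $173862, so the regular income tax governs.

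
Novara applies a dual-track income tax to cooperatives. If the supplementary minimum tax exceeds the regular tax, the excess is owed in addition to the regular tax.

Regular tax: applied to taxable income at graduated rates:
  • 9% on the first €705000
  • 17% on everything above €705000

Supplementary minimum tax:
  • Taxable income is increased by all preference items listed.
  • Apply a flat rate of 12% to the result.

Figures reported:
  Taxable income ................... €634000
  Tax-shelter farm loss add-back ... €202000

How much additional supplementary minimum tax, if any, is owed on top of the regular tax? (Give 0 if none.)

Regular tax:
  €634000 × 9% = €57060

Supplementary minimum tax:
  Adjusted income: €634000 + €202000 = €836000
  €836000 × 12% = €100320

Excess of supplementary minimum tax over regular tax: €100320 − €57060 = €43260.

€43260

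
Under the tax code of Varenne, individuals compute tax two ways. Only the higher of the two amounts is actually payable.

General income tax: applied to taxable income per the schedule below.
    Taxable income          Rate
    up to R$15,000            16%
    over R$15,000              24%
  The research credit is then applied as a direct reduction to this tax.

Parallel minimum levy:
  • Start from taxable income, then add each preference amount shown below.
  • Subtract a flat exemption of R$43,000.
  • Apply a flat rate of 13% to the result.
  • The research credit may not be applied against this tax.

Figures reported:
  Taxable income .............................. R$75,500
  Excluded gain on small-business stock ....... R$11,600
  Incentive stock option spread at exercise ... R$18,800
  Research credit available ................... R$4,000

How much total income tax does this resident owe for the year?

Parallel minimum levy:
  Adjusted income: R$75,500 + R$11,600 + R$18,800 = R$105,900
  Less exemption R$43,000 → base R$62,900
  R$62,900 × 13% = R$8,177

General income tax:
  R$15,000 × 16% = R$2,400
  R$60,500 × 24% = R$14,520
  → R$16,920
  Less research credit R$4,000 → R$12,920

R$12,920 > R$8,177, so the general income tax governs.

R$12,920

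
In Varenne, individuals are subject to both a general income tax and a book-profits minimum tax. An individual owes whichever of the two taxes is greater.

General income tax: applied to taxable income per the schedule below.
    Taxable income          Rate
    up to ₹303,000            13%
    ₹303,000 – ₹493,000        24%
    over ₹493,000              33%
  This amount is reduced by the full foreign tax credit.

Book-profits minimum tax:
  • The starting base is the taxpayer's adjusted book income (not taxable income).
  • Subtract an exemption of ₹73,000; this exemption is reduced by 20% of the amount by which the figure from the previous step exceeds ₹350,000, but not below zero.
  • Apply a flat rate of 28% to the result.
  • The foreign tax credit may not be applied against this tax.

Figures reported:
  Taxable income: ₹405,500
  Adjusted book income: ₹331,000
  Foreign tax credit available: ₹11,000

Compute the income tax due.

Book-profits minimum tax:
  Base (adjusted book income): ₹331,000
  Exemption: ₹331,000 ≤ ₹350,000, so full ₹73,000 applies
  Base: ₹331,000 − ₹73,000 = ₹258,000
  ₹258,000 × 28% = ₹72,240

General income tax:
  ₹303,000 × 13% = ₹39,390
  ₹102,500 × 24% = ₹24,600
  → ₹63,990
  Less foreign tax credit ₹11,000 → ₹52,990

₹72,240 > ₹52,990, so the book-profits minimum tax is the binding amount.

₹72,240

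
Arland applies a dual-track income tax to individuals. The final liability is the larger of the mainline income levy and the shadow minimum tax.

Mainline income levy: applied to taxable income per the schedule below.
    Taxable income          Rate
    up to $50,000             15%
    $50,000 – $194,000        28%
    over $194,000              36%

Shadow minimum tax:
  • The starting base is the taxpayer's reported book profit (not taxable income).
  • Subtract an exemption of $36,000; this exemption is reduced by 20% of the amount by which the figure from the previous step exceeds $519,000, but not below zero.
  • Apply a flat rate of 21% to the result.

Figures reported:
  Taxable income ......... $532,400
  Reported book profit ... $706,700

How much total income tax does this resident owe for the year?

Shadow minimum tax:
  Base (reported book profit): $706,700
  Exemption: 20% × ($706,700 − $519,000) = $37,540 ≥ $36,000, so the exemption is fully phased out
  Base: $706,700 − $0 = $706,700
  $706,700 × 21% = $148,407

Mainline income levy:
  $50,000 × 15% = $7,500
  $144,000 × 28% = $40,320
  $338,400 × 36% = $121,824
  → $169,644

$169,644 > $148,407, so the mainline income levy governs.

$169,644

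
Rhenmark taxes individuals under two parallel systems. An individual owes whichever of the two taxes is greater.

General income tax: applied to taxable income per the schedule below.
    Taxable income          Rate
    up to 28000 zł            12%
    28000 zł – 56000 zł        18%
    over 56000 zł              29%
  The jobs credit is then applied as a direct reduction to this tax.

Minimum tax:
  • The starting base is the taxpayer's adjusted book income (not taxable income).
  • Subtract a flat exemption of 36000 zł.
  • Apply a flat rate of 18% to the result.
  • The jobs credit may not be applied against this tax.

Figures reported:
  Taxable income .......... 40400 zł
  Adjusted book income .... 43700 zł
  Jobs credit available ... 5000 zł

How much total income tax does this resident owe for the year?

General income tax:
  28000 zł × 12% = 3360 zł
  12400 zł × 18% = 2232 zł
  → 5592 zł
  Less jobs credit 5000 zł → 592 zł

Minimum tax:
  Base (adjusted book income): 43700 zł
  Less exemption 36000 zł → base 7700 zł
  7700 zł × 18% = 1386 zł

1386 zł > 592 zł, so the minimum tax is the binding amount.

1386 zł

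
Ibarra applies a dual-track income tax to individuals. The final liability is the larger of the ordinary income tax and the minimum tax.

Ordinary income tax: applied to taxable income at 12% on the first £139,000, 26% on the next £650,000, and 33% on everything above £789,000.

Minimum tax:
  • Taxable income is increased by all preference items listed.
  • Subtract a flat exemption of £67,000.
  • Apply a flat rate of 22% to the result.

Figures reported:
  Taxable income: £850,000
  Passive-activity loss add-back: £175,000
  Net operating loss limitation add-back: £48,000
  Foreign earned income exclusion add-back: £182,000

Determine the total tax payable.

Minimum tax:
  Adjusted income: £850,000 + £175,000 + £48,000 + £182,000 = £1,255,000
  Less exemption £67,000 → base £1,188,000
  £1,188,000 × 22% = £261,360

Ordinary income tax:
  £139,000 × 12% = £16,680
  £650,000 × 26% = £169,000
  £61,000 × 33% = £20,130
  → £205,810

£261,360 > £205,810, so the minimum tax is the binding amount.

£261,360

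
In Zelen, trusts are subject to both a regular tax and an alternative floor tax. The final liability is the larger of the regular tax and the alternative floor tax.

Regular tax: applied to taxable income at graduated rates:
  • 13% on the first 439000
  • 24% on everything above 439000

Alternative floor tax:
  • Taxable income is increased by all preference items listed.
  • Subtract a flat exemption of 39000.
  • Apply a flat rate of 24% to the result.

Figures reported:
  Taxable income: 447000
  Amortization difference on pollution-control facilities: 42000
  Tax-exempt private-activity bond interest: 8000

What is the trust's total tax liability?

109920

Alternative floor tax:
  Adjusted income: 447000 + 42000 + 8000 = 497000
  Less exemption 39000 → base 458000
  458000 × 24% = 109920

Regular tax:
  439000 × 13% = 57070
  8000 × 24% = 1920
  → 58990

109920 > 58990, so the alternative floor tax is the binding amount.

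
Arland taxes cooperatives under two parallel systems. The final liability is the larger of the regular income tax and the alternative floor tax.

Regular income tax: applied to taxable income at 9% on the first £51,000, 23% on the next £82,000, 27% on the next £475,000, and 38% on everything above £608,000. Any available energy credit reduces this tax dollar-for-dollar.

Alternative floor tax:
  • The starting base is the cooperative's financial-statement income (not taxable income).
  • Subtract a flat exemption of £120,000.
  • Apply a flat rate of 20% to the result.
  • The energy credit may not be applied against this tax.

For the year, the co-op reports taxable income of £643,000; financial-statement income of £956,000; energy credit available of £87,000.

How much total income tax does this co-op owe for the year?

Regular income tax:
  £51,000 × 9% = £4,590
  £82,000 × 23% = £18,860
  £475,000 × 27% = £128,250
  £35,000 × 38% = £13,300
  → £165,000
  Less energy credit £87,000 → £78,000

Alternative floor tax:
  Base (financial-statement income): £956,000
  Less exemption £120,000 → base £836,000
  £836,000 × 20% = £167,200

£167,200 > £78,000, so the alternative floor tax is the binding amount.

£167,200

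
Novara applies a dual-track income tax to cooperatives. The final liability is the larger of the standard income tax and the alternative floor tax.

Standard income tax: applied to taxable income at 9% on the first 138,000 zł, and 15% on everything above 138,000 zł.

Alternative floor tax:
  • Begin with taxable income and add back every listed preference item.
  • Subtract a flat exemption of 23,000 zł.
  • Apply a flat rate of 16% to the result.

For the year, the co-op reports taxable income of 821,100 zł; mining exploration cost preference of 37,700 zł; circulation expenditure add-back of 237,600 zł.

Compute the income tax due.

Standard income tax:
  138,000 zł × 9% = 12,420 zł
  683,100 zł × 15% = 102,465 zł
  → 114,885 zł

Alternative floor tax:
  Adjusted income: 821,100 zł + 37,700 zł + 237,600 zł = 1,096,400 zł
  Less exemption 23,000 zł → base 1,073,400 zł
  1,073,400 zł × 16% = 171,744 zł

171,744 zł > 114,885 zł, so the alternative floor tax is the binding amount.

171,744 zł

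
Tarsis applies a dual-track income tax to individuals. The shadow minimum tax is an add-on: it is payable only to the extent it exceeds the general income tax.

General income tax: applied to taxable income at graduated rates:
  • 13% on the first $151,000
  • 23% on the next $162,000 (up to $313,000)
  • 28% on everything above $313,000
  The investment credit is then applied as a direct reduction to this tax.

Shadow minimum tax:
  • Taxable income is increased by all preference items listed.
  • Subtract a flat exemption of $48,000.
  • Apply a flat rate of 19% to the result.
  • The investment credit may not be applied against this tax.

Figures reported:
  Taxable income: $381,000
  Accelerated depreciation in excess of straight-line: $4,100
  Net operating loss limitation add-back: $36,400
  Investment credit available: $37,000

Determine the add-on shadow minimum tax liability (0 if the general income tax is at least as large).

$32,035

Shadow minimum tax:
  Adjusted income: $381,000 + $4,100 + $36,400 = $421,500
  Less exemption $48,000 → base $373,500
  $373,500 × 19% = $70,965

General income tax:
  $151,000 × 13% = $19,630
  $162,000 × 23% = $37,260
  $68,000 × 28% = $19,040
  → $75,930
  Less investment credit $37,000 → $38,930

Excess of shadow minimum tax over general income tax: $70,965 − $38,930 = $32,035.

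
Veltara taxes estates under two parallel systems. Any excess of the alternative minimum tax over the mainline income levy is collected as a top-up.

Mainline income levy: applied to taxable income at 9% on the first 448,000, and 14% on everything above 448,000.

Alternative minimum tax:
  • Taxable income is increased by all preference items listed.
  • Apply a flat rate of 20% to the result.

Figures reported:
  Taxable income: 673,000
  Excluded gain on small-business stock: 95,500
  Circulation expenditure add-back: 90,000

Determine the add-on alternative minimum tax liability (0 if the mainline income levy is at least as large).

99,880

Alternative minimum tax:
  Adjusted income: 673,000 + 95,500 + 90,000 = 858,500
  858,500 × 20% = 171,700

Mainline income levy:
  448,000 × 9% = 40,320
  225,000 × 14% = 31,500
  → 71,820

Excess of alternative minimum tax over mainline income levy: 171,700 − 71,820 = 99,880.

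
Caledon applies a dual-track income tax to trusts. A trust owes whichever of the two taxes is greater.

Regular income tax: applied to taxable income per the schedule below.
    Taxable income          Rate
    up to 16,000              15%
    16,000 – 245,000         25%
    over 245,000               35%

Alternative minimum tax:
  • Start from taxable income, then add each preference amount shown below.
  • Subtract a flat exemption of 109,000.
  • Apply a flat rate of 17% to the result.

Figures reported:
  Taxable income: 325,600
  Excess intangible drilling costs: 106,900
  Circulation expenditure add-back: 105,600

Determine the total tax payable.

87,860

Alternative minimum tax:
  Adjusted income: 325,600 + 106,900 + 105,600 = 538,100
  Less exemption 109,000 → base 429,100
  429,100 × 17% = 72,947

Regular income tax:
  16,000 × 15% = 2,400
  229,000 × 25% = 57,250
  80,600 × 35% = 28,210
  → 87,860

87,860 > 72,947, so the regular income tax governs.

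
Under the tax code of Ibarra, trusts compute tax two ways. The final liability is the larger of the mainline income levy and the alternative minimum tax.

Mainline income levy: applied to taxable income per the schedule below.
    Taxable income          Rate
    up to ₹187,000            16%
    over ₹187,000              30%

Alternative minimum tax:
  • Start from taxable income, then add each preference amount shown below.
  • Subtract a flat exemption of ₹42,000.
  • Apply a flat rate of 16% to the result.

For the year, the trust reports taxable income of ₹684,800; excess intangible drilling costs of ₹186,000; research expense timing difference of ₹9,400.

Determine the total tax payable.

₹179,260

Alternative minimum tax:
  Adjusted income: ₹684,800 + ₹186,000 + ₹9,400 = ₹880,200
  Less exemption ₹42,000 → base ₹838,200
  ₹838,200 × 16% = ₹134,112

Mainline income levy:
  ₹187,000 × 16% = ₹29,920
  ₹497,800 × 30% = ₹149,340
  → ₹179,260

₹179,260 > ₹134,112, so the mainline income levy governs.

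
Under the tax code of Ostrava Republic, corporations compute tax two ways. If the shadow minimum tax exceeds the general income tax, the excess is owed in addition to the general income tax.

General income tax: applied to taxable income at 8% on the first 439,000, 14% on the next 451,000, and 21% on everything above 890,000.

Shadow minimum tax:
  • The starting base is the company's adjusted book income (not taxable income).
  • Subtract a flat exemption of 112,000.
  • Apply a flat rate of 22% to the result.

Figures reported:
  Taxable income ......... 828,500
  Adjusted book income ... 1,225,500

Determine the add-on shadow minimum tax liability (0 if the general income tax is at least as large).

155,320

Shadow minimum tax:
  Base (adjusted book income): 1,225,500
  Less exemption 112,000 → base 1,113,500
  1,113,500 × 22% = 244,970

General income tax:
  439,000 × 8% = 35,120
  389,500 × 14% = 54,530
  → 89,650

Excess of shadow minimum tax over general income tax: 244,970 − 89,650 = 155,320.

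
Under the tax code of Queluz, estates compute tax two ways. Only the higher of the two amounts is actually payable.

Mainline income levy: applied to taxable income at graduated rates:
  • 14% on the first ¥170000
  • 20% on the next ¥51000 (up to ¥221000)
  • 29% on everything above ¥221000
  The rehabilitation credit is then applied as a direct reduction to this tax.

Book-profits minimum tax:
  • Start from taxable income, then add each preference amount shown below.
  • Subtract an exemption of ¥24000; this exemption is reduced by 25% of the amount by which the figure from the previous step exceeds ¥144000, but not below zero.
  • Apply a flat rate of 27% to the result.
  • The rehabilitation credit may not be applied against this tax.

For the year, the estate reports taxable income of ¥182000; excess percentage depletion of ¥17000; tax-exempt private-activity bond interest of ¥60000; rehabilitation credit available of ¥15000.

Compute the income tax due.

¥69930

Mainline income levy:
  ¥170000 × 14% = ¥23800
  ¥12000 × 20% = ¥2400
  → ¥26200
  Less rehabilitation credit ¥15000 → ¥11200

Book-profits minimum tax:
  Adjusted income: ¥182000 + ¥17000 + ¥60000 = ¥259000
  Exemption: 25% × (¥259000 − ¥144000) = ¥28750 ≥ ¥24000, so the exemption is fully phased out
  Base: ¥259000 − ¥0 = ¥259000
  ¥259000 × 27% = ¥69930

¥69930 > ¥11200, so the book-profits minimum tax is the binding amount.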